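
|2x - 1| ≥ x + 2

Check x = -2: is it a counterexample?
Substitute x = -2 into the relation:
x = -2: LHS = |2·(-2) - 1| = |-5| = 5, RHS = (-2) + 2 = 0; 5 ≥ 0 — holds

The claim holds here, so x = -2 is not a counterexample. (A counterexample exists elsewhere, e.g. x = 0.)

Answer: No, x = -2 is not a counterexample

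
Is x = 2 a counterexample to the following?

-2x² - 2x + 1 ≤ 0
Substitute x = 2 into the relation:
x = 2: LHS = -2·2² - 2·2 + 1 = -11; -11 ≤ 0 — holds

The claim holds here, so x = 2 is not a counterexample. (A counterexample exists elsewhere, e.g. x = 0.)

Answer: No, x = 2 is not a counterexample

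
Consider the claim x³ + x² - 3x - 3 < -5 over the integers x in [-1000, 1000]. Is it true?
The claim fails at x = 0:
x = 0: LHS = 0³ + 0² - 3·0 - 3 = -3; -3 < -5 — FAILS

Because a single integer refutes it, the statement is false.

Answer: False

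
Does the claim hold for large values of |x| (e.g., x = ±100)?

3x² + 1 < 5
x = 100: LHS = 3·100² + 1 = 30001; 30001 < 5 — FAILS
x = -100: LHS = 3·(-100)² + 1 = 30001; 30001 < 5 — FAILS

Answer: No, fails for both x = 100 and x = -100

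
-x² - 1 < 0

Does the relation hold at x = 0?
x = 0: LHS = -0² - 1 = -1; -1 < 0 — holds

The relation is satisfied at x = 0.

Answer: Yes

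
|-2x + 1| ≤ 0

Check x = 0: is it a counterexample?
Substitute x = 0 into the relation:
x = 0: LHS = |-2·0 + 1| = |1| = 1; 1 ≤ 0 — FAILS

Since the claim fails at x = 0, this value is a counterexample.

Answer: Yes, x = 0 is a counterexample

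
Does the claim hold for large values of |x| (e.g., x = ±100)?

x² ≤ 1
x = 100: LHS = 100² = 10000; 10000 ≤ 1 — FAILS
x = -100: LHS = (-100)² = 10000; 10000 ≤ 1 — FAILS

Answer: No, fails for both x = 100 and x = -100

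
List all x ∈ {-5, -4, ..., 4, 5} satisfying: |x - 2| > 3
Holds for: {-5, -4, -3, -2}
Fails for: {-1, 0, 1, 2, 3, 4, 5}

Answer: {-5, -4, -3, -2}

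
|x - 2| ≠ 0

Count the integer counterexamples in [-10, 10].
Counterexamples in [-10, 10]: {2}.

Counting them gives 1 values.

Answer: 1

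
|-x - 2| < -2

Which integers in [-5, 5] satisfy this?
An absolute value is never negative, so the left side is ≥ 0 for every x, while the right side is -2. Tightest case in [-5, 5] is x = -2:
x = -2: LHS = |-(-2) - 2| = |0| = 0; 0 < -2 — FAILS
Hence LHS − RHS is never negative, i.e. LHS ≥ RHS throughout, so the claimed relation (<) fails for every integer in [-5, 5].

Answer: None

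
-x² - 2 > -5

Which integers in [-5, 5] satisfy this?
Holds for: {-1, 0, 1}
Fails for: {-5, -4, -3, -2, 2, 3, 4, 5}

Answer: {-1, 0, 1}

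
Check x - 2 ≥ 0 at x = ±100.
x = 100: LHS = 100 - 2 = 98; 98 ≥ 0 — holds
x = -100: LHS = (-100) - 2 = -102; -102 ≥ 0 — FAILS

Answer: Partially: holds for x = 100, fails for x = -100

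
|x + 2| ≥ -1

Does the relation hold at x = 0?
x = 0: LHS = |0 + 2| = |2| = 2; 2 ≥ -1 — holds

The relation is satisfied at x = 0.

Answer: Yes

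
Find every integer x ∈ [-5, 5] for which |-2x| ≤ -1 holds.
An absolute value is never negative, so the left side is ≥ 0 for every x, while the right side is -1. Tightest case in [-5, 5] is x = 0:
x = 0: LHS = |-2·0| = |0| = 0; 0 ≤ -1 — FAILS
Hence LHS − RHS is never zero or negative, i.e. LHS > RHS throughout, so the claimed relation (≤) fails for every integer in [-5, 5].

Answer: None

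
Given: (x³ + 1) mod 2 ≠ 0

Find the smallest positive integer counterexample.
Testing positive integers:
x = 1: LHS = (1³ + 1) mod 2 = 2 mod 2 = 0; 0 ≠ 0 — FAILS  ← smallest positive counterexample

Answer: x = 1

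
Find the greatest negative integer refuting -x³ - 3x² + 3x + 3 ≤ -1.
Testing negative integers from -1 downward:
x = -1: LHS = -(-1)³ - 3·(-1)² + 3·(-1) + 3 = -2; -2 ≤ -1 — holds
x = -2: LHS = -(-2)³ - 3·(-2)² + 3·(-2) + 3 = -7; -7 ≤ -1 — holds
x = -3: LHS = -(-3)³ - 3·(-3)² + 3·(-3) + 3 = -6; -6 ≤ -1 — holds
x = -4: LHS = -(-4)³ - 3·(-4)² + 3·(-4) + 3 = 7; 7 ≤ -1 — FAILS  ← closest negative counterexample to 0

Answer: x = -4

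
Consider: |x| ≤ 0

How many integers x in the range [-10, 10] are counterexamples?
Counterexamples in [-10, 10]: {-10, -9, -8, -7, -6, -5, -4, -3, -2, -1, 1, 2, 3, 4, 5, 6, 7, 8, 9, 10}.

Counting them gives 20 values.

Answer: 20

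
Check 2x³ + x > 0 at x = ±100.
x = 100: LHS = 2·100³ + 100 = 2000100; 2000100 > 0 — holds
x = -100: LHS = 2·(-100)³ + (-100) = -2000100; -2000100 > 0 — FAILS

Answer: Partially: holds for x = 100, fails for x = -100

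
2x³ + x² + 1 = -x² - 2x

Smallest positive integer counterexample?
Testing positive integers:
x = 1: LHS = 2·1³ + 1² + 1 = 4, RHS = -1² - 2·1 = -3; 4 = -3 — FAILS  ← smallest positive counterexample

Answer: x = 1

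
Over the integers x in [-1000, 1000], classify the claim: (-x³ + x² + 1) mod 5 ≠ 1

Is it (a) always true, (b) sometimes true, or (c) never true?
Holds at x = -1: LHS = (-(-1)³ + (-1)² + 1) mod 5 = 3 mod 5 = 3; 3 ≠ 1 — holds
Fails at x = 0: LHS = (-0³ + 0² + 1) mod 5 = 1 mod 5 = 1; 1 ≠ 1 — FAILS
It is satisfied by some integers in the range but not all.

Answer: Sometimes true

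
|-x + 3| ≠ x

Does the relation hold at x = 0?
x = 0: LHS = |-0 + 3| = |3| = 3; 3 ≠ 0 — holds

The relation is satisfied at x = 0.

Answer: Yes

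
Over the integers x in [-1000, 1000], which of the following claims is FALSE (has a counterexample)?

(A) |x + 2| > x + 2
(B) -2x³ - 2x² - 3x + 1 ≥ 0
(A) x = 0: LHS = |0 + 2| = |2| = 2, RHS = 0 + 2 = 2; 2 > 2 — FAILS
(B) x = 1: LHS = -2·1³ - 2·1² - 3·1 + 1 = -6; -6 ≥ 0 — FAILS

Answer: Both A and B are false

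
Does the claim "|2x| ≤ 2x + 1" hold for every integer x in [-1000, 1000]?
The claim fails at x = -1:
x = -1: LHS = |2·(-1)| = |-2| = 2, RHS = 2·(-1) + 1 = -1; 2 ≤ -1 — FAILS

Because a single integer refutes it, the statement is false.

Answer: False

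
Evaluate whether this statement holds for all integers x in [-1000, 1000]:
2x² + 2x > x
The claim fails at x = 0:
x = 0: LHS = 2·0² + 2·0 = 0; 0 > 0 — FAILS

Because a single integer refutes it, the statement is false.

Answer: False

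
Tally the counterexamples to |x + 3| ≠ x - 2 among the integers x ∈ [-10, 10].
Over all integers in [-10, 10], LHS − RHS is always positive; it is smallest at x = 0, where it equals 5:
x = 0: LHS = |0 + 3| = |3| = 3, RHS = 0 - 2 = -2; 3 ≠ -2 — holds
At the ends of the range:
x = -10: LHS = |(-10) + 3| = |-7| = 7, RHS = (-10) - 2 = -12; 7 ≠ -12 — holds
x = 10: LHS = |10 + 3| = |13| = 13, RHS = 10 - 2 = 8; 13 ≠ 8 — holds
Hence LHS − RHS is never 0, i.e. the two sides are never equal, so the relation holds for every integer in [-10, 10].

No counterexample appears in that range.

Answer: 0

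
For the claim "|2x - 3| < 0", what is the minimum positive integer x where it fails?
Testing positive integers:
x = 1: LHS = |2·1 - 3| = |-1| = 1; 1 < 0 — FAILS  ← smallest positive counterexample

Answer: x = 1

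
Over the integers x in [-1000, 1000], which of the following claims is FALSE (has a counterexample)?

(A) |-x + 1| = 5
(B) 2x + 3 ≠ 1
(A) x = 0: LHS = |-0 + 1| = |1| = 1; 1 = 5 — FAILS
(B) x = -1: LHS = 2·(-1) + 3 = 1; 1 ≠ 1 — FAILS

Answer: Both A and B are false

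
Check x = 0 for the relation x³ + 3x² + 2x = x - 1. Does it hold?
x = 0: LHS = 0³ + 3·0² + 2·0 = 0, RHS = 0 - 1 = -1; 0 = -1 — FAILS

The relation fails at x = 0, so x = 0 is a counterexample.

Answer: No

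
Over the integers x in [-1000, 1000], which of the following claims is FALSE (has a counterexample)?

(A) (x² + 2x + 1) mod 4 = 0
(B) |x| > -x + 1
(A) x = 0: LHS = (0² + 2·0 + 1) mod 4 = 1 mod 4 = 1; 1 = 0 — FAILS
(B) x = 0: LHS = |0| = 0, RHS = -0 + 1 = 1; 0 > 1 — FAILS

Answer: Both A and B are false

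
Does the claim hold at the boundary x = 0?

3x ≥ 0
x = 0: LHS = 3·0 = 0; 0 ≥ 0 — holds

The relation is satisfied at x = 0.

Answer: Yes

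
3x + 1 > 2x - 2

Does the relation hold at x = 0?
x = 0: LHS = 3·0 + 1 = 1, RHS = 2·0 - 2 = -2; 1 > -2 — holds

The relation is satisfied at x = 0.

Answer: Yes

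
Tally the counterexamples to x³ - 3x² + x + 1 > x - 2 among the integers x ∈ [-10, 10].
Counterexamples in [-10, 10]: {-10, -9, -8, -7, -6, -5, -4, -3, -2, -1, 2}.

Counting them gives 11 values.

Answer: 11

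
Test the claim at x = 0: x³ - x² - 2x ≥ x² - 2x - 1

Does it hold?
x = 0: LHS = 0³ - 0² - 2·0 = 0, RHS = 0² - 2·0 - 1 = -1; 0 ≥ -1 — holds

The relation is satisfied at x = 0.

Answer: Yes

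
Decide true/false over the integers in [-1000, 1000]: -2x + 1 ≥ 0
The claim fails at x = 1:
x = 1: LHS = -2·1 + 1 = -1; -1 ≥ 0 — FAILS

Because a single integer refutes it, the statement is false.

Answer: False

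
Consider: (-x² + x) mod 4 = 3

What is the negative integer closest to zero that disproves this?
Testing negative integers from -1 downward:
x = -1: LHS = (-(-1)² + (-1)) mod 4 = (-2) mod 4 = 2; 2 = 3 — FAILS  ← closest negative counterexample to 0

Answer: x = -1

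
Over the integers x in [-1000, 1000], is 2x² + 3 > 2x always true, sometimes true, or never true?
Over all integers in [-1000, 1000], LHS − RHS is smallest at x = 0, where it equals 3:
x = 0: LHS = 2·0² + 3 = 3, RHS = 2·0 = 0; 3 > 0 — holds
At the ends of the range:
x = -1000: LHS = 2·(-1000)² + 3 = 2000003, RHS = 2·(-1000) = -2000; 2000003 > -2000 — holds
x = 1000: LHS = 2·1000² + 3 = 2000003, RHS = 2·1000 = 2000; 2000003 > 2000 — holds
Hence LHS − RHS is never zero or negative, i.e. LHS > RHS throughout, so the relation holds for every integer in [-1000, 1000].

No counterexample exists.

Answer: Always true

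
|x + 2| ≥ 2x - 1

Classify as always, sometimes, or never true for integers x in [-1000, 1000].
Holds at x = 0: LHS = |0 + 2| = |2| = 2, RHS = 2·0 - 1 = -1; 2 ≥ -1 — holds
Fails at x = 4: LHS = |4 + 2| = |6| = 6, RHS = 2·4 - 1 = 7; 6 ≥ 7 — FAILS
It is satisfied by some integers in the range but not all.

Answer: Sometimes true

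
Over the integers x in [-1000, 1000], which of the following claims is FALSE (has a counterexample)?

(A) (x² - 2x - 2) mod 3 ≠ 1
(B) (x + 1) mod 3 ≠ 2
(A) x = 0: LHS = (0² - 2·0 - 2) mod 3 = (-2) mod 3 = 1; 1 ≠ 1 — FAILS
(B) x = 1: LHS = (1 + 1) mod 3 = 2 mod 3 = 2; 2 ≠ 2 — FAILS

Answer: Both A and B are false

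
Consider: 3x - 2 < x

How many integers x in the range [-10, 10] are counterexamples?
Counterexamples in [-10, 10]: {1, 2, 3, 4, 5, 6, 7, 8, 9, 10}.

Counting them gives 10 values.

Answer: 10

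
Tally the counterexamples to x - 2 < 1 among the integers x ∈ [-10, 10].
Counterexamples in [-10, 10]: {3, 4, 5, 6, 7, 8, 9, 10}.

Counting them gives 8 values.

Answer: 8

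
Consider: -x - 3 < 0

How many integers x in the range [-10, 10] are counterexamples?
Counterexamples in [-10, 10]: {-10, -9, -8, -7, -6, -5, -4, -3}.

Counting them gives 8 values.

Answer: 8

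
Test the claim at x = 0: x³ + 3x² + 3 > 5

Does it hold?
x = 0: LHS = 0³ + 3·0² + 3 = 3; 3 > 5 — FAILS

The relation fails at x = 0, so x = 0 is a counterexample.

Answer: No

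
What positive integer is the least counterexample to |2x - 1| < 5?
Testing positive integers:
x = 1: LHS = |2·1 - 1| = |1| = 1; 1 < 5 — holds
x = 2: LHS = |2·2 - 1| = |3| = 3; 3 < 5 — holds
x = 3: LHS = |2·3 - 1| = |5| = 5; 5 < 5 — FAILS  ← smallest positive counterexample

Answer: x = 3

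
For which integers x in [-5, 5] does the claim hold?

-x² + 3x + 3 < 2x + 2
Holds for: {-5, -4, -3, -2, -1, 2, 3, 4, 5}
Fails for: {0, 1}

Answer: {-5, -4, -3, -2, -1, 2, 3, 4, 5}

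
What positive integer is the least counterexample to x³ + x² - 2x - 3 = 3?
Testing positive integers:
x = 1: LHS = 1³ + 1² - 2·1 - 3 = -3; -3 = 3 — FAILS  ← smallest positive counterexample

Answer: x = 1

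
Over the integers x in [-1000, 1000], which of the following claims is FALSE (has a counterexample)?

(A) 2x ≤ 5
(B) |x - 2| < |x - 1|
(A) x = 3: LHS = 2·3 = 6; 6 ≤ 5 — FAILS
(B) x = 0: LHS = |0 - 2| = |-2| = 2, RHS = |0 - 1| = |-1| = 1; 2 < 1 — FAILS

Answer: Both A and B are false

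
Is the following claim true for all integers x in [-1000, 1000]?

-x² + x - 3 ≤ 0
Over all integers in [-1000, 1000], LHS − RHS is largest at x = 0, where it equals -3:
x = 0: LHS = -0² + 0 - 3 = -3; -3 ≤ 0 — holds
At the ends of the range:
x = -1000: LHS = -(-1000)² + (-1000) - 3 = -1001003; -1001003 ≤ 0 — holds
x = 1000: LHS = -1000² + 1000 - 3 = -999003; -999003 ≤ 0 — holds
Hence LHS − RHS is never positive, i.e. LHS ≤ RHS throughout, so the relation holds for every integer in [-1000, 1000].

No counterexample exists.

Answer: True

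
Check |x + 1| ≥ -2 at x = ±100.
x = 100: LHS = |100 + 1| = |101| = 101; 101 ≥ -2 — holds
x = -100: LHS = |(-100) + 1| = |-99| = 99; 99 ≥ -2 — holds

Answer: Yes, holds for both x = 100 and x = -100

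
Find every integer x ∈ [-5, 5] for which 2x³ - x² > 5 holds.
Holds for: {2, 3, 4, 5}
Fails for: {-5, -4, -3, -2, -1, 0, 1}

Answer: {2, 3, 4, 5}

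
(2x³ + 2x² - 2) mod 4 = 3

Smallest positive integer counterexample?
Testing positive integers:
x = 1: LHS = (2·1³ + 2·1² - 2) mod 4 = 2 mod 4 = 2; 2 = 3 — FAILS  ← smallest positive counterexample

Answer: x = 1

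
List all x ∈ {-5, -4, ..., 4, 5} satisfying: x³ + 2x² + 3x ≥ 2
Holds for: {1, 2, 3, 4, 5}
Fails for: {-5, -4, -3, -2, -1, 0}

Answer: {1, 2, 3, 4, 5}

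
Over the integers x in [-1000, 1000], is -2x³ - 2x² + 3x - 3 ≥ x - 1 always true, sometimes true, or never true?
Holds at x = -2: LHS = -2·(-2)³ - 2·(-2)² + 3·(-2) - 3 = -1, RHS = (-2) - 1 = -3; -1 ≥ -3 — holds
Fails at x = 0: LHS = -2·0³ - 2·0² + 3·0 - 3 = -3, RHS = 0 - 1 = -1; -3 ≥ -1 — FAILS
It is satisfied by some integers in the range but not all.

Answer: Sometimes true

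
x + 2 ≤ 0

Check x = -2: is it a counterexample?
Substitute x = -2 into the relation:
x = -2: LHS = (-2) + 2 = 0; 0 ≤ 0 — holds

The claim holds here, so x = -2 is not a counterexample. (A counterexample exists elsewhere, e.g. x = 0.)

Answer: No, x = -2 is not a counterexample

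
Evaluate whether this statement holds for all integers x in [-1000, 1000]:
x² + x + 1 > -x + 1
The claim fails at x = 0:
x = 0: LHS = 0² + 0 + 1 = 1, RHS = -0 + 1 = 1; 1 > 1 — FAILS

Because a single integer refutes it, the statement is false.

Answer: False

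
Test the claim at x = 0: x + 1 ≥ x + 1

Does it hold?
x = 0: LHS = 0 + 1 = 1, RHS = 0 + 1 = 1; 1 ≥ 1 — holds

The relation is satisfied at x = 0.

Answer: Yes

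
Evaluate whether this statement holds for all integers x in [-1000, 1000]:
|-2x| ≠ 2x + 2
Track d = LHS − RHS over the integers in [-1000, 1000]. Equality would need d = 0, but d changes sign only between consecutive integers, jumping over 0:
x = -1: LHS = |-2·(-1)| = |2| = 2, RHS = 2·(-1) + 2 = 0; 2 ≠ 0 — holds  (d = 2)
x = 0: LHS = |-2·0| = |0| = 0, RHS = 2·0 + 2 = 2; 0 ≠ 2 — holds  (d = -2)
Away from these crossings d keeps a constant sign, and checking every integer in [-1000, 1000] confirms d ≠ 0 throughout. Hence the two sides are never equal, so the relation holds for every integer in [-1000, 1000].

No counterexample exists.

Answer: True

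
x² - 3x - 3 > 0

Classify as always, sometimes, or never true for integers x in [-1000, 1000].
Holds at x = -1: LHS = (-1)² - 3·(-1) - 3 = 1; 1 > 0 — holds
Fails at x = 0: LHS = 0² - 3·0 - 3 = -3; -3 > 0 — FAILS
It is satisfied by some integers in the range but not all.

Answer: Sometimes true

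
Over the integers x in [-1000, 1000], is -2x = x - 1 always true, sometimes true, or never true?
Track d = LHS − RHS over the integers in [-1000, 1000]. Equality would need d = 0, but d changes sign only between consecutive integers, jumping over 0:
x = 0: LHS = -2·0 = 0, RHS = 0 - 1 = -1; 0 = -1 — FAILS  (d = 1)
x = 1: LHS = -2·1 = -2, RHS = 1 - 1 = 0; -2 = 0 — FAILS  (d = -2)
Away from these crossings d keeps a constant sign, and checking every integer in [-1000, 1000] confirms d ≠ 0 throughout. Hence the two sides are never equal, so the claimed relation (=) fails for every integer in [-1000, 1000].

No integer in the range satisfies it.

Answer: Never true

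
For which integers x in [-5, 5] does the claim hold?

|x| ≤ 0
Holds for: {0}
Fails for: {-5, -4, -3, -2, -1, 1, 2, 3, 4, 5}

Answer: {0}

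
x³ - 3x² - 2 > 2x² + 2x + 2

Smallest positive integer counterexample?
Testing positive integers:
x = 1: LHS = 1³ - 3·1² - 2 = -4, RHS = 2·1² + 2·1 + 2 = 6; -4 > 6 — FAILS  ← smallest positive counterexample

Answer: x = 1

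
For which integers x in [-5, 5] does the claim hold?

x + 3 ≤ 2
Holds for: {-5, -4, -3, -2, -1}
Fails for: {0, 1, 2, 3, 4, 5}

Answer: {-5, -4, -3, -2, -1}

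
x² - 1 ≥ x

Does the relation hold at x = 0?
x = 0: LHS = 0² - 1 = -1; -1 ≥ 0 — FAILS

The relation fails at x = 0, so x = 0 is a counterexample.

Answer: No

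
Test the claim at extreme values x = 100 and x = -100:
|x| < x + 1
x = 100: LHS = |100| = 100, RHS = 100 + 1 = 101; 100 < 101 — holds
x = -100: LHS = |-100| = 100, RHS = (-100) + 1 = -99; 100 < -99 — FAILS

Answer: Partially: holds for x = 100, fails for x = -100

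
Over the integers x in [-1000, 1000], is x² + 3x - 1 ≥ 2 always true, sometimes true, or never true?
Holds at x = 1: LHS = 1² + 3·1 - 1 = 3; 3 ≥ 2 — holds
Fails at x = 0: LHS = 0² + 3·0 - 1 = -1; -1 ≥ 2 — FAILS
It is satisfied by some integers in the range but not all.

Answer: Sometimes true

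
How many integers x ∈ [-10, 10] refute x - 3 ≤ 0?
Counterexamples in [-10, 10]: {4, 5, 6, 7, 8, 9, 10}.

Counting them gives 7 values.

Answer: 7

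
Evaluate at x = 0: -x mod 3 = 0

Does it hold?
x = 0: LHS = (-0) mod 3 = 0 mod 3 = 0; 0 = 0 — holds

The relation is satisfied at x = 0.

Answer: Yes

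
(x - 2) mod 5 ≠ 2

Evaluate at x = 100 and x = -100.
x = 100: LHS = (100 - 2) mod 5 = 98 mod 5 = 3; 3 ≠ 2 — holds
x = -100: LHS = ((-100) - 2) mod 5 = (-102) mod 5 = 3; 3 ≠ 2 — holds

Answer: Yes, holds for both x = 100 and x = -100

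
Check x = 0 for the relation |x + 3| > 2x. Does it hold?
x = 0: LHS = |0 + 3| = |3| = 3, RHS = 2·0 = 0; 3 > 0 — holds

The relation is satisfied at x = 0.

Answer: Yes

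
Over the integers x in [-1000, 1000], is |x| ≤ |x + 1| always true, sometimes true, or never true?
Holds at x = 0: LHS = |0| = 0, RHS = |0 + 1| = |1| = 1; 0 ≤ 1 — holds
Fails at x = -1: LHS = |-1| = 1, RHS = |(-1) + 1| = |0| = 0; 1 ≤ 0 — FAILS
It is satisfied by some integers in the range but not all.

Answer: Sometimes true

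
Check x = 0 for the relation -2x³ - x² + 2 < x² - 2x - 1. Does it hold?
x = 0: LHS = -2·0³ - 0² + 2 = 2, RHS = 0² - 2·0 - 1 = -1; 2 < -1 — FAILS

The relation fails at x = 0, so x = 0 is a counterexample.

Answer: No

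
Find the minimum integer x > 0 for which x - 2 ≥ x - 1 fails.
Testing positive integers:
x = 1: LHS = 1 - 2 = -1, RHS = 1 - 1 = 0; -1 ≥ 0 — FAILS  ← smallest positive counterexample

Answer: x = 1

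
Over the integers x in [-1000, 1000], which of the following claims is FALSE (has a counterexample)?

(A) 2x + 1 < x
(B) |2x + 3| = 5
(A) x = 0: LHS = 2·0 + 1 = 1; 1 < 0 — FAILS
(B) x = 0: LHS = |2·0 + 3| = |3| = 3; 3 = 5 — FAILS

Answer: Both A and B are false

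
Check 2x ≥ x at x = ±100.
x = 100: LHS = 2·100 = 200; 200 ≥ 100 — holds
x = -100: LHS = 2·(-100) = -200; -200 ≥ -100 — FAILS

Answer: Partially: holds for x = 100, fails for x = -100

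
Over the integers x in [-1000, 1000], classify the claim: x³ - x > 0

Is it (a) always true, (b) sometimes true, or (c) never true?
Holds at x = 2: LHS = 2³ - 2 = 6; 6 > 0 — holds
Fails at x = 0: LHS = 0³ - 0 = 0; 0 > 0 — FAILS
It is satisfied by some integers in the range but not all.

Answer: Sometimes true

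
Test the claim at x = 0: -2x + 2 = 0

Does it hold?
x = 0: LHS = -2·0 + 2 = 2; 2 = 0 — FAILS

The relation fails at x = 0, so x = 0 is a counterexample.

Answer: No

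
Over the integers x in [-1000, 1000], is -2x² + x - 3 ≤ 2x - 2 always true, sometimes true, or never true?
Over all integers in [-1000, 1000], LHS − RHS is largest at x = 0, where it equals -1:
x = 0: LHS = -2·0² + 0 - 3 = -3, RHS = 2·0 - 2 = -2; -3 ≤ -2 — holds
At the ends of the range:
x = -1000: LHS = -2·(-1000)² + (-1000) - 3 = -2001003, RHS = 2·(-1000) - 2 = -2002; -2001003 ≤ -2002 — holds
x = 1000: LHS = -2·1000² + 1000 - 3 = -1999003, RHS = 2·1000 - 2 = 1998; -1999003 ≤ 1998 — holds
Hence LHS − RHS is never positive, i.e. LHS ≤ RHS throughout, so the relation holds for every integer in [-1000, 1000].

No counterexample exists.

Answer: Always true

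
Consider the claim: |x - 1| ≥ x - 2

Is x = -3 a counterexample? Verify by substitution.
Substitute x = -3 into the relation:
x = -3: LHS = |(-3) - 1| = |-4| = 4, RHS = (-3) - 2 = -5; 4 ≥ -5 — holds

The relation holds at x = -3, so it is not a counterexample.

Answer: No, x = -3 is not a counterexample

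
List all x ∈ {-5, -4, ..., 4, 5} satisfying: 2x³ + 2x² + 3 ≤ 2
Holds for: {-5, -4, -3, -2}
Fails for: {-1, 0, 1, 2, 3, 4, 5}

Answer: {-5, -4, -3, -2}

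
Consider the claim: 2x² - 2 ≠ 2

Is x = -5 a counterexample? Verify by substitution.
Substitute x = -5 into the relation:
x = -5: LHS = 2·(-5)² - 2 = 48; 48 ≠ 2 — holds

The relation holds at x = -5, so it is not a counterexample.

Answer: No, x = -5 is not a counterexample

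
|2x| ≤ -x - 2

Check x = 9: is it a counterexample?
Substitute x = 9 into the relation:
x = 9: LHS = |2·9| = |18| = 18, RHS = -9 - 2 = -11; 18 ≤ -11 — FAILS

Since the claim fails at x = 9, this value is a counterexample.

Answer: Yes, x = 9 is a counterexample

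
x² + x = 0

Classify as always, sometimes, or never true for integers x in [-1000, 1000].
Holds at x = 0: LHS = 0² + 0 = 0; 0 = 0 — holds
Fails at x = 1: LHS = 1² + 1 = 2; 2 = 0 — FAILS
It is satisfied by some integers in the range but not all.

Answer: Sometimes true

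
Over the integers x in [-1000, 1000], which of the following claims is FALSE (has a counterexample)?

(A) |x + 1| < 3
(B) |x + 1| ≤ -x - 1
(A) x = 2: LHS = |2 + 1| = |3| = 3; 3 < 3 — FAILS
(B) x = 0: LHS = |0 + 1| = |1| = 1, RHS = -0 - 1 = -1; 1 ≤ -1 — FAILS

Answer: Both A and B are false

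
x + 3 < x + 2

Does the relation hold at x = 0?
x = 0: LHS = 0 + 3 = 3, RHS = 0 + 2 = 2; 3 < 2 — FAILS

The relation fails at x = 0, so x = 0 is a counterexample.

Answer: No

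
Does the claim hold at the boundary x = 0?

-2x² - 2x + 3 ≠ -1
x = 0: LHS = -2·0² - 2·0 + 3 = 3; 3 ≠ -1 — holds

The relation is satisfied at x = 0.

Answer: Yes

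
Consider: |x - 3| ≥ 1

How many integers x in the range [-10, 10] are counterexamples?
Counterexamples in [-10, 10]: {3}.

Counting them gives 1 values.

Answer: 1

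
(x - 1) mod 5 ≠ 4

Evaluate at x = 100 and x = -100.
x = 100: LHS = (100 - 1) mod 5 = 99 mod 5 = 4; 4 ≠ 4 — FAILS
x = -100: LHS = ((-100) - 1) mod 5 = (-101) mod 5 = 4; 4 ≠ 4 — FAILS

Answer: No, fails for both x = 100 and x = -100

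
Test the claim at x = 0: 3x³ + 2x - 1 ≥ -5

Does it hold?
x = 0: LHS = 3·0³ + 2·0 - 1 = -1; -1 ≥ -5 — holds

The relation is satisfied at x = 0.

Answer: Yes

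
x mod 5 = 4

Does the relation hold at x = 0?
x = 0: LHS = 0 mod 5 = 0; 0 = 4 — FAILS

The relation fails at x = 0, so x = 0 is a counterexample.

Answer: No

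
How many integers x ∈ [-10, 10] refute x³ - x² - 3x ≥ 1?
Counterexamples in [-10, 10]: {-10, -9, -8, -7, -6, -5, -4, -3, -2, 0, 1, 2}.

Counting them gives 12 values.

Answer: 12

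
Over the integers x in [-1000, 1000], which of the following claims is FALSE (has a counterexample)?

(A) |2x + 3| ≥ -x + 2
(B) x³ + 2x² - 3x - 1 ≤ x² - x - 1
(A) x = -1: LHS = |2·(-1) + 3| = |1| = 1, RHS = -(-1) + 2 = 3; 1 ≥ 3 — FAILS
(B) x = -1: LHS = (-1)³ + 2·(-1)² - 3·(-1) - 1 = 3, RHS = (-1)² - (-1) - 1 = 1; 3 ≤ 1 — FAILS

Answer: Both A and B are false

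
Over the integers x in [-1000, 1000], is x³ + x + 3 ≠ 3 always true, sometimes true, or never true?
Holds at x = 1: LHS = 1³ + 1 + 3 = 5; 5 ≠ 3 — holds
Fails at x = 0: LHS = 0³ + 0 + 3 = 3; 3 ≠ 3 — FAILS
It is satisfied by some integers in the range but not all.

Answer: Sometimes true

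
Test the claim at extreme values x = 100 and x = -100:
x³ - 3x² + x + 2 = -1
x = 100: LHS = 100³ - 3·100² + 100 + 2 = 970102; 970102 = -1 — FAILS
x = -100: LHS = (-100)³ - 3·(-100)² + (-100) + 2 = -1030098; -1030098 = -1 — FAILS

Answer: No, fails for both x = 100 and x = -100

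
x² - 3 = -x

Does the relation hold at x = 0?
x = 0: LHS = 0² - 3 = -3, RHS = -0 = 0; -3 = 0 — FAILS

The relation fails at x = 0, so x = 0 is a counterexample.

Answer: No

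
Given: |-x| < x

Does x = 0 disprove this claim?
Substitute x = 0 into the relation:
x = 0: LHS = |-0| = |0| = 0; 0 < 0 — FAILS

Since the claim fails at x = 0, this value is a counterexample.

Answer: Yes, x = 0 is a counterexample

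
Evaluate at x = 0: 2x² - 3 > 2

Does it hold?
x = 0: LHS = 2·0² - 3 = -3; -3 > 2 — FAILS

The relation fails at x = 0, so x = 0 is a counterexample.

Answer: No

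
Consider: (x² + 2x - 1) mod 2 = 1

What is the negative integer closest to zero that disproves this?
Testing negative integers from -1 downward:
x = -1: LHS = ((-1)² + 2·(-1) - 1) mod 2 = (-2) mod 2 = 0; 0 = 1 — FAILS  ← closest negative counterexample to 0

Answer: x = -1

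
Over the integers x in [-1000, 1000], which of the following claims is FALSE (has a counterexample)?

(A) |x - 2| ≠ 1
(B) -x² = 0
(A) x = 1: LHS = |1 - 2| = |-1| = 1; 1 ≠ 1 — FAILS
(B) x = 1: LHS = -1² = -1; -1 = 0 — FAILS

Answer: Both A and B are false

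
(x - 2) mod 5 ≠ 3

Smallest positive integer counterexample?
Testing positive integers:
x = 1: LHS = (1 - 2) mod 5 = (-1) mod 5 = 4; 4 ≠ 3 — holds
x = 2: LHS = (2 - 2) mod 5 = 0 mod 5 = 0; 0 ≠ 3 — holds
x = 3: LHS = (3 - 2) mod 5 = 1 mod 5 = 1; 1 ≠ 3 — holds
x = 4: LHS = (4 - 2) mod 5 = 2 mod 5 = 2; 2 ≠ 3 — holds
x = 5: LHS = (5 - 2) mod 5 = 3 mod 5 = 3; 3 ≠ 3 — FAILS  ← smallest positive counterexample

Answer: x = 5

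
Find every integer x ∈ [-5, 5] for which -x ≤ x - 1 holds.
Holds for: {1, 2, 3, 4, 5}
Fails for: {-5, -4, -3, -2, -1, 0}

Answer: {1, 2, 3, 4, 5}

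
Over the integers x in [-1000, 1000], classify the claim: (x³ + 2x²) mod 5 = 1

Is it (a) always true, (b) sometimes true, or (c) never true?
Holds at x = -1: LHS = ((-1)³ + 2·(-1)²) mod 5 = 1 mod 5 = 1; 1 = 1 — holds
Fails at x = 0: LHS = (0³ + 2·0²) mod 5 = 0 mod 5 = 0; 0 = 1 — FAILS
It is satisfied by some integers in the range but not all.

Answer: Sometimes true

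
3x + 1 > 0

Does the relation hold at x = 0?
x = 0: LHS = 3·0 + 1 = 1; 1 > 0 — holds

The relation is satisfied at x = 0.

Answer: Yes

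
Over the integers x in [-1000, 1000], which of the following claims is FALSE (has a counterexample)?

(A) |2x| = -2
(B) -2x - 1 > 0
(A) x = 0: LHS = |2·0| = |0| = 0; 0 = -2 — FAILS
(B) x = 0: LHS = -2·0 - 1 = -1; -1 > 0 — FAILS

Answer: Both A and B are false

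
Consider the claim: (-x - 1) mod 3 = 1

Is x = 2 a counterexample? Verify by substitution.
Substitute x = 2 into the relation:
x = 2: LHS = (-2 - 1) mod 3 = (-3) mod 3 = 0; 0 = 1 — FAILS

Since the claim fails at x = 2, this value is a counterexample.

Answer: Yes, x = 2 is a counterexample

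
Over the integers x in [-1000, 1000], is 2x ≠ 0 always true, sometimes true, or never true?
Holds at x = 1: LHS = 2·1 = 2; 2 ≠ 0 — holds
Fails at x = 0: LHS = 2·0 = 0; 0 ≠ 0 — FAILS
It is satisfied by some integers in the range but not all.

Answer: Sometimes true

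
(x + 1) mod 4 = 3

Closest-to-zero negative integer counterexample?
Testing negative integers from -1 downward:
x = -1: LHS = ((-1) + 1) mod 4 = 0 mod 4 = 0; 0 = 3 — FAILS  ← closest negative counterexample to 0

Answer: x = -1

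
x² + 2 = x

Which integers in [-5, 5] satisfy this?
Over all integers in [-5, 5], LHS − RHS is always positive; it is smallest at x = 0, where it equals 2:
x = 0: LHS = 0² + 2 = 2; 2 = 0 — FAILS
At the ends of the range:
x = -5: LHS = (-5)² + 2 = 27; 27 = -5 — FAILS
x = 5: LHS = 5² + 2 = 27; 27 = 5 — FAILS
Hence LHS − RHS is never 0, i.e. the two sides are never equal, so the claimed relation (=) fails for every integer in [-5, 5].

Answer: None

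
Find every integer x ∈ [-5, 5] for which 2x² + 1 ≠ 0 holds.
Over all integers in [-5, 5], LHS − RHS is always positive; it is smallest at x = 0, where it equals 1:
x = 0: LHS = 2·0² + 1 = 1; 1 ≠ 0 — holds
At the ends of the range:
x = -5: LHS = 2·(-5)² + 1 = 51; 51 ≠ 0 — holds
x = 5: LHS = 2·5² + 1 = 51; 51 ≠ 0 — holds
Hence LHS − RHS is never 0, i.e. the two sides are never equal, so the relation holds for every integer in [-5, 5].

Answer: All integers in [-5, 5]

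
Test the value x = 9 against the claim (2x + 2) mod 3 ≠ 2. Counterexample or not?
Substitute x = 9 into the relation:
x = 9: LHS = (2·9 + 2) mod 3 = 20 mod 3 = 2; 2 ≠ 2 — FAILS

Since the claim fails at x = 9, this value is a counterexample.

Answer: Yes, x = 9 is a counterexample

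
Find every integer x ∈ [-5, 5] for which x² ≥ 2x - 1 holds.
Over all integers in [-5, 5], LHS − RHS is smallest at x = 1, where it equals 0:
x = 1: LHS = 1² = 1, RHS = 2·1 - 1 = 1; 1 ≥ 1 — holds
At the ends of the range:
x = -5: LHS = (-5)² = 25, RHS = 2·(-5) - 1 = -11; 25 ≥ -11 — holds
x = 5: LHS = 5² = 25, RHS = 2·5 - 1 = 9; 25 ≥ 9 — holds
Hence LHS − RHS is never negative, i.e. LHS ≥ RHS throughout, so the relation holds for every integer in [-5, 5].

Answer: All integers in [-5, 5]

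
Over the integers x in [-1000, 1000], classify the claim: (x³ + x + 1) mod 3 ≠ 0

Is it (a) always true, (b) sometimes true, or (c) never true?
Holds at x = 0: LHS = (0³ + 0 + 1) mod 3 = 1 mod 3 = 1; 1 ≠ 0 — holds
Fails at x = 1: LHS = (1³ + 1 + 1) mod 3 = 3 mod 3 = 0; 0 ≠ 0 — FAILS
It is satisfied by some integers in the range but not all.

Answer: Sometimes true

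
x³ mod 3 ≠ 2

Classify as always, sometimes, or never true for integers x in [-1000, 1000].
Holds at x = 0: LHS = (0³) mod 3 = 0 mod 3 = 0; 0 ≠ 2 — holds
Fails at x = -1: LHS = ((-1)³) mod 3 = (-1) mod 3 = 2; 2 ≠ 2 — FAILS
It is satisfied by some integers in the range but not all.

Answer: Sometimes true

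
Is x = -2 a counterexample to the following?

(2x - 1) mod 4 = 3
Substitute x = -2 into the relation:
x = -2: LHS = (2·(-2) - 1) mod 4 = (-5) mod 4 = 3; 3 = 3 — holds

The claim holds here, so x = -2 is not a counterexample. (A counterexample exists elsewhere, e.g. x = 1.)

Answer: No, x = -2 is not a counterexample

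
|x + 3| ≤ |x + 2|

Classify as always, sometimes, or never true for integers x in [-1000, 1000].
Holds at x = -3: LHS = |(-3) + 3| = |0| = 0, RHS = |(-3) + 2| = |-1| = 1; 0 ≤ 1 — holds
Fails at x = 0: LHS = |0 + 3| = |3| = 3, RHS = |0 + 2| = |2| = 2; 3 ≤ 2 — FAILS
It is satisfied by some integers in the range but not all.

Answer: Sometimes true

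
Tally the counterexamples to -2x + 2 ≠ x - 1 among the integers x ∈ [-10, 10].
Counterexamples in [-10, 10]: {1}.

Counting them gives 1 values.

Answer: 1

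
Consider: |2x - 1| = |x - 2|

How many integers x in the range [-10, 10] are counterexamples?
Counterexamples in [-10, 10]: {-10, -9, -8, -7, -6, -5, -4, -3, -2, 0, 2, 3, 4, 5, 6, 7, 8, 9, 10}.

Counting them gives 19 values.

Answer: 19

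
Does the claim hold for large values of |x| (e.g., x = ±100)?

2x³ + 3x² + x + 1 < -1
x = 100: LHS = 2·100³ + 3·100² + 100 + 1 = 2030101; 2030101 < -1 — FAILS
x = -100: LHS = 2·(-100)³ + 3·(-100)² + (-100) + 1 = -1970099; -1970099 < -1 — holds

Answer: Partially: fails for x = 100, holds for x = -100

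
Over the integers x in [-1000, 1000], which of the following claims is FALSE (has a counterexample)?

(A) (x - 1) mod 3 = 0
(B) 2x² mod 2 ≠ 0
(A) x = 0: LHS = (0 - 1) mod 3 = (-1) mod 3 = 2; 2 = 0 — FAILS
(B) x = 0: LHS = (2·0²) mod 2 = 0 mod 2 = 0; 0 ≠ 0 — FAILS

Answer: Both A and B are false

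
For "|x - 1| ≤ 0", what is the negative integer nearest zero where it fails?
Testing negative integers from -1 downward:
x = -1: LHS = |(-1) - 1| = |-2| = 2; 2 ≤ 0 — FAILS  ← closest negative counterexample to 0

Answer: x = -1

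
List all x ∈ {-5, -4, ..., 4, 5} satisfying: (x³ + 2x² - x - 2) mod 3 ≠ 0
Holds for: {-3, 0, 3}
Fails for: {-5, -4, -2, -1, 1, 2, 4, 5}

Answer: {-3, 0, 3}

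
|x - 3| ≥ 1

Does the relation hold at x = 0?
x = 0: LHS = |0 - 3| = |-3| = 3; 3 ≥ 1 — holds

The relation is satisfied at x = 0.

Answer: Yes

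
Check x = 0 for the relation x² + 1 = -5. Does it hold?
x = 0: LHS = 0² + 1 = 1; 1 = -5 — FAILS

The relation fails at x = 0, so x = 0 is a counterexample.

Answer: No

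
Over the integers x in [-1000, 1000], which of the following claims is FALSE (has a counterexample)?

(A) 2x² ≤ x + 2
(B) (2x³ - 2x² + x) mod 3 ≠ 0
(A) x = -1: LHS = 2·(-1)² = 2, RHS = (-1) + 2 = 1; 2 ≤ 1 — FAILS
(B) x = 0: LHS = (2·0³ - 2·0² + 0) mod 3 = 0 mod 3 = 0; 0 ≠ 0 — FAILS

Answer: Both A and B are false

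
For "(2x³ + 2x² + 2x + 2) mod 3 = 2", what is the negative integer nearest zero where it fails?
Testing negative integers from -1 downward:
x = -1: LHS = (2·(-1)³ + 2·(-1)² + 2·(-1) + 2) mod 3 = 0 mod 3 = 0; 0 = 2 — FAILS  ← closest negative counterexample to 0

Answer: x = -1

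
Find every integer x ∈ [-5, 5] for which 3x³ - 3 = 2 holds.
Track d = LHS − RHS over the integers in [-5, 5]. Equality would need d = 0, but d changes sign only between consecutive integers, jumping over 0:
x = 1: LHS = 3·1³ - 3 = 0; 0 = 2 — FAILS  (d = -2)
x = 2: LHS = 3·2³ - 3 = 21; 21 = 2 — FAILS  (d = 19)
Away from these crossings d keeps a constant sign, and checking every integer in [-5, 5] confirms d ≠ 0 throughout. Hence the two sides are never equal, so the claimed relation (=) fails for every integer in [-5, 5].

Answer: None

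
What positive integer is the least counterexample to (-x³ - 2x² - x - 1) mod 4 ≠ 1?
Testing positive integers:
x = 1: LHS = (-1³ - 2·1² - 1 - 1) mod 4 = (-5) mod 4 = 3; 3 ≠ 1 — holds
x = 2: LHS = (-2³ - 2·2² - 2 - 1) mod 4 = (-19) mod 4 = 1; 1 ≠ 1 — FAILS  ← smallest positive counterexample

Answer: x = 2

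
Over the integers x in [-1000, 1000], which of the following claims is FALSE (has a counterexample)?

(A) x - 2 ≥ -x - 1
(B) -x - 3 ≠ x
(A) x = 0: LHS = 0 - 2 = -2, RHS = -0 - 1 = -1; -2 ≥ -1 — FAILS

(B) Track d = LHS − RHS over the integers in [-1000, 1000]. Equality would need d = 0, but d changes sign only between consecutive integers, jumping over 0:
x = -2: LHS = -(-2) - 3 = -1; -1 ≠ -2 — holds  (d = 1)
x = -1: LHS = -(-1) - 3 = -2; -2 ≠ -1 — holds  (d = -1)
Away from these crossings d keeps a constant sign, and checking every integer in [-1000, 1000] confirms d ≠ 0 throughout. Hence the two sides are never equal, so the relation holds for every integer in [-1000, 1000].

Only (A) has a counterexample.

Answer: A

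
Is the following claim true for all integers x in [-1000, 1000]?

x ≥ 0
The claim fails at x = -1:
x = -1: -1 ≥ 0 — FAILS

Because a single integer refutes it, the statement is false.

Answer: False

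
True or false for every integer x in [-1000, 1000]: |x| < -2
The claim fails at x = 0:
x = 0: LHS = |0| = 0; 0 < -2 — FAILS

Because a single integer refutes it, the statement is false.

Answer: False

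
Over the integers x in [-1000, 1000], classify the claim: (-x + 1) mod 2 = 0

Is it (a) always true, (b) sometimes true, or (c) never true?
Holds at x = 1: LHS = (-1 + 1) mod 2 = 0 mod 2 = 0; 0 = 0 — holds
Fails at x = 0: LHS = (-0 + 1) mod 2 = 1 mod 2 = 1; 1 = 0 — FAILS
It is satisfied by some integers in the range but not all.

Answer: Sometimes true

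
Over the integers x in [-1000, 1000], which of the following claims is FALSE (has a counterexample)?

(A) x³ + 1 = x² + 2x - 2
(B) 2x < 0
(A) x = 0: LHS = 0³ + 1 = 1, RHS = 0² + 2·0 - 2 = -2; 1 = -2 — FAILS
(B) x = 0: LHS = 2·0 = 0; 0 < 0 — FAILS

Answer: Both A and B are false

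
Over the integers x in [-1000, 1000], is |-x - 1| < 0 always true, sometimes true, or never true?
An absolute value is never negative, so the left side is ≥ 0 for every x, while the right side is 0. Tightest case in [-1000, 1000] is x = -1:
x = -1: LHS = |-(-1) - 1| = |0| = 0; 0 < 0 — FAILS
Hence LHS − RHS is never negative, i.e. LHS ≥ RHS throughout, so the claimed relation (<) fails for every integer in [-1000, 1000].

No integer in the range satisfies it.

Answer: Never true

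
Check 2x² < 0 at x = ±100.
x = 100: LHS = 2·100² = 20000; 20000 < 0 — FAILS
x = -100: LHS = 2·(-100)² = 20000; 20000 < 0 — FAILS

Answer: No, fails for both x = 100 and x = -100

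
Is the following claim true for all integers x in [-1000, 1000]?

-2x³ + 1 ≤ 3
The claim fails at x = -2:
x = -2: LHS = -2·(-2)³ + 1 = 17; 17 ≤ 3 — FAILS

Because a single integer refutes it, the statement is false.

Answer: False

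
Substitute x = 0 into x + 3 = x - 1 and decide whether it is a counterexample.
Substitute x = 0 into the relation:
x = 0: LHS = 0 + 3 = 3, RHS = 0 - 1 = -1; 3 = -1 — FAILS

Since the claim fails at x = 0, this value is a counterexample.

Answer: Yes, x = 0 is a counterexample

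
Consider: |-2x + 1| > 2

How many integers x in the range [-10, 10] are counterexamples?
Counterexamples in [-10, 10]: {0, 1}.

Counting them gives 2 values.

Answer: 2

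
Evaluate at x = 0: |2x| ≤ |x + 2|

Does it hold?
x = 0: LHS = |2·0| = |0| = 0, RHS = |0 + 2| = |2| = 2; 0 ≤ 2 — holds

The relation is satisfied at x = 0.

Answer: Yes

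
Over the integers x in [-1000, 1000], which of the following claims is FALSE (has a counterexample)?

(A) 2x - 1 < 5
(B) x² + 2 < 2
(A) x = 3: LHS = 2·3 - 1 = 5; 5 < 5 — FAILS
(B) x = 0: LHS = 0² + 2 = 2; 2 < 2 — FAILS

Answer: Both A and B are false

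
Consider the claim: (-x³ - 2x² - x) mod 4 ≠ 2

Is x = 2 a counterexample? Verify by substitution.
Substitute x = 2 into the relation:
x = 2: LHS = (-2³ - 2·2² - 2) mod 4 = (-18) mod 4 = 2; 2 ≠ 2 — FAILS

Since the claim fails at x = 2, this value is a counterexample.

Answer: Yes, x = 2 is a counterexample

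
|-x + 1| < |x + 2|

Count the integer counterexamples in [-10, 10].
Counterexamples in [-10, 10]: {-10, -9, -8, -7, -6, -5, -4, -3, -2, -1}.

Counting them gives 10 values.

Answer: 10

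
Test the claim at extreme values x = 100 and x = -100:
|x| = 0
x = 100: LHS = |100| = 100; 100 = 0 — FAILS
x = -100: LHS = |-100| = 100; 100 = 0 — FAILS

Answer: No, fails for both x = 100 and x = -100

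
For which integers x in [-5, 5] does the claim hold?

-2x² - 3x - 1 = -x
Over all integers in [-5, 5], LHS − RHS is always negative; it is closest to 0 at x = 0, where it equals -1:
x = 0: LHS = -2·0² - 3·0 - 1 = -1, RHS = -0 = 0; -1 = 0 — FAILS
At the ends of the range:
x = -5: LHS = -2·(-5)² - 3·(-5) - 1 = -36, RHS = -(-5) = 5; -36 = 5 — FAILS
x = 5: LHS = -2·5² - 3·5 - 1 = -66; -66 = -5 — FAILS
Hence LHS − RHS is never 0, i.e. the two sides are never equal, so the claimed relation (=) fails for every integer in [-5, 5].

Answer: None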